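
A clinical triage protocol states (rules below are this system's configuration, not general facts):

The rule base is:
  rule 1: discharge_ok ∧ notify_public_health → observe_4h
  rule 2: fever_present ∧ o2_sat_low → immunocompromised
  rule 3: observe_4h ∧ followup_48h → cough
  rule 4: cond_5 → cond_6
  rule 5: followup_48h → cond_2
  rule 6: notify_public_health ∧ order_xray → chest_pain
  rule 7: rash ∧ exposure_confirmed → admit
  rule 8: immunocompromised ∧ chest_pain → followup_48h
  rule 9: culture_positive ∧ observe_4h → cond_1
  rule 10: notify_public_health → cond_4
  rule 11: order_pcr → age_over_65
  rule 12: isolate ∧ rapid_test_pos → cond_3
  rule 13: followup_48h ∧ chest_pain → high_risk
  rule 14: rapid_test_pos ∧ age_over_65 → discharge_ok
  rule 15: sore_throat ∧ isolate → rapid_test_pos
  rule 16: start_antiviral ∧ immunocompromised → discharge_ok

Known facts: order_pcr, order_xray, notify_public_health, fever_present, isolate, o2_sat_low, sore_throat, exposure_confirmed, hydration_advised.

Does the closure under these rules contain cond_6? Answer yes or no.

no

Round 1 — rule 2, rule 6, rule 10, rule 11, rule 15, derive immunocompromised, chest_pain, cond_4, age_over_65, rapid_test_pos.
Round 2 — rule 8, rule 12, rule 14, derive followup_48h, cond_3, discharge_ok.
Round 3 — rule 1, rule 5, rule 13, derive observe_4h, cond_2, high_risk.
Round 4 — rule 3, derive cough.
Fixed point reached. cond_6 is concluded only by rule 4; rule 4 needs cond_5 (never derived).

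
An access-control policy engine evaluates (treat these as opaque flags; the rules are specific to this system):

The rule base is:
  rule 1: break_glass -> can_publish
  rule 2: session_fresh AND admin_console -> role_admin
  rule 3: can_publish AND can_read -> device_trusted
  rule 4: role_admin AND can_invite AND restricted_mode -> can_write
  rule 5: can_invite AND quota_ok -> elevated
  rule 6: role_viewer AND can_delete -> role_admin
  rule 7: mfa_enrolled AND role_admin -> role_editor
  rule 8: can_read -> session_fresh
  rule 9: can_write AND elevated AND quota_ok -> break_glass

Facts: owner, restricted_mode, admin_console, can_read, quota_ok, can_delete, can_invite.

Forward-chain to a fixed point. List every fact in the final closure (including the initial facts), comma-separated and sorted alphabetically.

admin_console, break_glass, can_delete, can_invite, can_publish, can_read, can_write, device_trusted, elevated, owner, quota_ok, restricted_mode, role_admin, session_fresh

Round 1: rule 5 [can_invite AND quota_ok -> elevated]; rule 8 [can_read -> session_fresh]. New: elevated, session_fresh.
Round 2: rule 2 [session_fresh AND admin_console -> role_admin]. New: role_admin.
Round 3: rule 4 [role_admin AND can_invite AND restricted_mode -> can_write]. New: can_write.
Round 4: rule 9 [can_write AND elevated AND quota_ok -> break_glass]. New: break_glass.
Round 5: rule 1 [break_glass -> can_publish]. New: can_publish.
Round 6: rule 3 [can_publish AND can_read -> device_trusted]. New: device_trusted.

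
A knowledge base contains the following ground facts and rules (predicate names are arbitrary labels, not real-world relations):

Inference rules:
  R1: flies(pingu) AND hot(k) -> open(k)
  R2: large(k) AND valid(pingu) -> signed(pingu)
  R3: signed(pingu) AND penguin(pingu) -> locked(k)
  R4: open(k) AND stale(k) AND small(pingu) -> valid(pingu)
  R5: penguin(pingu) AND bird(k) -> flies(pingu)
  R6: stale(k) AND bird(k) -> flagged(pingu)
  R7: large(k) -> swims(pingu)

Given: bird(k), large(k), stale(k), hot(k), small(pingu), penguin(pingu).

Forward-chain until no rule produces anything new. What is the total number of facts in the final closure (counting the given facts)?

13

Round 1: R5 [penguin(pingu) AND bird(k) -> flies(pingu)]; R6 [stale(k) AND bird(k) -> flagged(pingu)]; R7 [large(k) -> swims(pingu)]. Adds flies(pingu), flagged(pingu), swims(pingu).
Round 2: R1 [flies(pingu) AND hot(k) -> open(k)]. Adds open(k).
Round 3: R4 [open(k) AND stale(k) AND small(pingu) -> valid(pingu)]. Adds valid(pingu).
Round 4: R2 [large(k) AND valid(pingu) -> signed(pingu)]. Adds signed(pingu).
Round 5: R3 [signed(pingu) AND penguin(pingu) -> locked(k)]. Adds locked(k).
Closure: {bird(k), flagged(pingu), flies(pingu), hot(k), large(k), locked(k), open(k), penguin(pingu), signed(pingu), small(pingu), stale(k), swims(pingu), valid(pingu)} — 13 facts.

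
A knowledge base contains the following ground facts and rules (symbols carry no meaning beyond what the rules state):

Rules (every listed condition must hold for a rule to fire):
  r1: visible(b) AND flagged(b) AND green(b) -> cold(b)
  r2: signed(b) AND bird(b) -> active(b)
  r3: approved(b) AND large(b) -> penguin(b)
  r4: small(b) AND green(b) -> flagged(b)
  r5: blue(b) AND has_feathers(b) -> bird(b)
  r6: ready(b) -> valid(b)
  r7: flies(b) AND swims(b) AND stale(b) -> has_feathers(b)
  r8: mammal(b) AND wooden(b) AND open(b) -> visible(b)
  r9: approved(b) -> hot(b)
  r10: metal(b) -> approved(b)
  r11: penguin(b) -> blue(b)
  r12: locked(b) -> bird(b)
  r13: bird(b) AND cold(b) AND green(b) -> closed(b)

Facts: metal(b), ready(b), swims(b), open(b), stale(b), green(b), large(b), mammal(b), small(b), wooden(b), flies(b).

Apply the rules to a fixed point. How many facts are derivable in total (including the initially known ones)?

Round 1: r4 [small(b) AND green(b) -> flagged(b)]; r6 [ready(b) -> valid(b)]; r7 [flies(b) AND swims(b) AND stale(b) -> has_feathers(b)]; r8 [mammal(b) AND wooden(b) AND open(b) -> visible(b)]; r10 [metal(b) -> approved(b)]. New: flagged(b), valid(b), has_feathers(b), visible(b), approved(b).
Round 2: r1 [visible(b) AND flagged(b) AND green(b) -> cold(b)]; r3 [approved(b) AND large(b) -> penguin(b)]; r9 [approved(b) -> hot(b)]. New: cold(b), penguin(b), hot(b).
Round 3: r11 [penguin(b) -> blue(b)]. New: blue(b).
Round 4: r5 [blue(b) AND has_feathers(b) -> bird(b)]. New: bird(b).
Round 5: r13 [bird(b) AND cold(b) AND green(b) -> closed(b)]. New: closed(b).
Closure: {approved(b), bird(b), blue(b), closed(b), cold(b), flagged(b), flies(b), green(b), has_feathers(b), hot(b), large(b), mammal(b), metal(b), open(b), penguin(b), ready(b), small(b), stale(b), swims(b), valid(b), visible(b), wooden(b)} — 22 facts.

22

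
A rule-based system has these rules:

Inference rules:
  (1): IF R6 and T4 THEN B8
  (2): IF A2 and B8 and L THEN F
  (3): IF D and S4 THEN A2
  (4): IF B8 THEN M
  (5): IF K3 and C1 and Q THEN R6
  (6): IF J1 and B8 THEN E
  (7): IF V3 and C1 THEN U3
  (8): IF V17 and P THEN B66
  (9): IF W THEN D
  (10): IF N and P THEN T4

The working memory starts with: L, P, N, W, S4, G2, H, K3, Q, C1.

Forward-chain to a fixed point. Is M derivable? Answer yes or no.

yes

Round 1: (5) [IF K3 and C1 and Q THEN R6]; (9) [IF W THEN D]; (10) [IF N and P THEN T4]. New: R6, D, T4.
Round 2: (1) [IF R6 and T4 THEN B8]; (3) [IF D and S4 THEN A2]. New: B8, A2.
Round 3: (2) [IF A2 and B8 and L THEN F]; (4) [IF B8 THEN M]. New: F, M.
M appears in round 3, so it is derivable.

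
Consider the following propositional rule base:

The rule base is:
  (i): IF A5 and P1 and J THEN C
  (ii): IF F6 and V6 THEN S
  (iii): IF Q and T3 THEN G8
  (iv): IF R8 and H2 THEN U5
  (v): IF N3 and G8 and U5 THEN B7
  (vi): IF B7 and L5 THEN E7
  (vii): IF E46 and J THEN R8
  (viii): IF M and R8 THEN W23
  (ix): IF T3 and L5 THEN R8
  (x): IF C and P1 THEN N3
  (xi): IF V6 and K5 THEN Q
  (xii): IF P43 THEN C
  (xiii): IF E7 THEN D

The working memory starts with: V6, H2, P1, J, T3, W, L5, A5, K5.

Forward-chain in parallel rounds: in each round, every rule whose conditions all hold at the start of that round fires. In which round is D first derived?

Round 1 — (i), (ix), (xi), derive C, R8, Q.
Round 2 — (iii), (iv), (x), derive G8, U5, N3.
Round 3 — (v), derive B7.
Round 4 — (vi), derive E7.
Round 5 — (xiii), derive D.
D first appears in round 5.

5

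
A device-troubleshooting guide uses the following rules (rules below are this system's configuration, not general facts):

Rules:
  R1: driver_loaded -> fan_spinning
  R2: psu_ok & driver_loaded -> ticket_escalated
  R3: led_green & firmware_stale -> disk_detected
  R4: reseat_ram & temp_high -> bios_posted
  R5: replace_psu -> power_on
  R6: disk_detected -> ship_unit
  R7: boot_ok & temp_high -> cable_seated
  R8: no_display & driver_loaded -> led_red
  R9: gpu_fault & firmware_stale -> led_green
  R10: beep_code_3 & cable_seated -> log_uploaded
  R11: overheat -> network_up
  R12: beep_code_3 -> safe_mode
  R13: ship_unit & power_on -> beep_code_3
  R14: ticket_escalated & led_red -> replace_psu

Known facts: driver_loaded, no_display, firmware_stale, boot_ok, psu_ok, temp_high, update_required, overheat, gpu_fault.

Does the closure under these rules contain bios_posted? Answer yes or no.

no

Round 1 — R1, R2, R7, R8, R9, R11, derive fan_spinning, ticket_escalated, cable_seated, led_red, led_green, network_up.
Round 2 — R3, R14, derive disk_detected, replace_psu.
Round 3 — R5, R6, derive power_on, ship_unit.
Round 4 — R13, derive beep_code_3.
Round 5 — R10, R12, derive log_uploaded, safe_mode.
Fixed point reached. bios_posted is concluded only by R4; R4 needs reseat_ram (never derived).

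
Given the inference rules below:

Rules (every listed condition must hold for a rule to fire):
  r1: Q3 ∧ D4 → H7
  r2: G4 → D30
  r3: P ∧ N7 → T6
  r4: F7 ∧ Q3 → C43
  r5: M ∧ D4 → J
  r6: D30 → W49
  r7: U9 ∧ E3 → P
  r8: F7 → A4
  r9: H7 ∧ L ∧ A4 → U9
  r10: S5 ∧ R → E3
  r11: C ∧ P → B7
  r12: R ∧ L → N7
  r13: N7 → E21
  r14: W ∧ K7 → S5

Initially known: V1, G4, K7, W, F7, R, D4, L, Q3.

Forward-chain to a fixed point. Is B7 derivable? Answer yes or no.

no

Round 1 — r1, r2, r4, r8, r12, r14, derive H7, D30, C43, A4, N7, S5.
Round 2 — r6, r9, r10, r13, derive W49, U9, E3, E21.
Round 3 — r7, derive P.
Round 4 — r3, derive T6.
Fixed point reached. B7 is concluded only by r11; r11 needs C (never derived).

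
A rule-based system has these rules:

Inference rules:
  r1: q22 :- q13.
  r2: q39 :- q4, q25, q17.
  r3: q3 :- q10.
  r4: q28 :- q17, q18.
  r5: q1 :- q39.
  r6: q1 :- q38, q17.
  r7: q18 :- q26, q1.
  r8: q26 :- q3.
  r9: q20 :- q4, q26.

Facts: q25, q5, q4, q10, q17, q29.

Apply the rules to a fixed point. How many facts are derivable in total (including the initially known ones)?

Round 1 — r2, r3, derive q39, q3.
Round 2 — r5, r8, derive q1, q26.
Round 3 — r7, r9, derive q18, q20.
Round 4 — r4, derive q28.
Closure: {q1, q10, q17, q18, q20, q25, q26, q28, q29, q3, q39, q4, q5} — 13 facts.

13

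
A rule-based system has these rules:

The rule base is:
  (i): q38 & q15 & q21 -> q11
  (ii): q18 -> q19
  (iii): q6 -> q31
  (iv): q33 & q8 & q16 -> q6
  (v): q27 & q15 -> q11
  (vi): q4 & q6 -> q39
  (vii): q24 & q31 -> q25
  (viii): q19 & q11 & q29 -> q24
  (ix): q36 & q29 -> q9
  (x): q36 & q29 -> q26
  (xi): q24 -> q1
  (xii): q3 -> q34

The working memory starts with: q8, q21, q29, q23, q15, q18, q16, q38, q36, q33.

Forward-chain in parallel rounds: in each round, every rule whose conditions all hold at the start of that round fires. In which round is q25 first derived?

Round 1 fires (i), (ii), (iv), (ix), (x), giving q11, q19, q6, q9, q26.
Round 2 fires (iii), (viii), giving q31, q24.
Round 3 fires (vii), (xi), giving q25, q1.
q25 first appears in round 3.

3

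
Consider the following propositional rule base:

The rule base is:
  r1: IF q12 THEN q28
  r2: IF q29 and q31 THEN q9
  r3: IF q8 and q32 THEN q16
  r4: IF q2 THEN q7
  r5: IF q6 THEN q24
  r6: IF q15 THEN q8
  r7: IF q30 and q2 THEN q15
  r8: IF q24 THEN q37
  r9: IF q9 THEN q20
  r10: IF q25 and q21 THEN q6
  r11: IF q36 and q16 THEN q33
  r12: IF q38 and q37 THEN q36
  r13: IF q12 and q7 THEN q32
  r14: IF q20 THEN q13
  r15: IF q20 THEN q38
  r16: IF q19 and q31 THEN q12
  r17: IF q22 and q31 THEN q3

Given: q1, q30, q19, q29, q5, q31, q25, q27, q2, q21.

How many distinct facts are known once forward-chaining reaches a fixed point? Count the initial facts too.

Round 1: r2 [IF q29 and q31 THEN q9]; r4 [IF q2 THEN q7]; r7 [IF q30 and q2 THEN q15]; r10 [IF q25 and q21 THEN q6]; r16 [IF q19 and q31 THEN q12]. Adds q9, q7, q15, q6, q12.
Round 2: r1 [IF q12 THEN q28]; r5 [IF q6 THEN q24]; r6 [IF q15 THEN q8]; r9 [IF q9 THEN q20]; r13 [IF q12 and q7 THEN q32]. Adds q28, q24, q8, q20, q32.
Round 3: r3 [IF q8 and q32 THEN q16]; r8 [IF q24 THEN q37]; r14 [IF q20 THEN q13]; r15 [IF q20 THEN q38]. Adds q16, q37, q13, q38.
Round 4: r12 [IF q38 and q37 THEN q36]. Adds q36.
Round 5: r11 [IF q36 and q16 THEN q33]. Adds q33.
Closure: {q1, q12, q13, q15, q16, q19, q2, q20, q21, q24, q25, q27, q28, q29, q30, q31, q32, q33, q36, q37, q38, q5, q6, q7, q8, q9} — 26 facts.

26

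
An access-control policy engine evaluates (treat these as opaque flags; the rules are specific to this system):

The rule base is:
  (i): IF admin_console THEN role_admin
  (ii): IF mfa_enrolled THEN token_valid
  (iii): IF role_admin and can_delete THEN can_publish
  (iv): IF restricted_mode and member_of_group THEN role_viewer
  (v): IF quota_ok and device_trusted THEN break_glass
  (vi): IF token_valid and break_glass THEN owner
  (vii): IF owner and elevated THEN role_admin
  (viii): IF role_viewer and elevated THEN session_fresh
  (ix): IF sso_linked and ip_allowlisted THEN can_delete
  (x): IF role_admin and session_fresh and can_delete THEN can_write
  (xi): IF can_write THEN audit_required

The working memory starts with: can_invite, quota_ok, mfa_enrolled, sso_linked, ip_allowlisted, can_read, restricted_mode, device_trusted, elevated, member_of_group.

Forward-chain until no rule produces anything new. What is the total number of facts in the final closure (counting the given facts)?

20

Round 1: (ii) [IF mfa_enrolled THEN token_valid]; (iv) [IF restricted_mode and member_of_group THEN role_viewer]; (v) [IF quota_ok and device_trusted THEN break_glass]; (ix) [IF sso_linked and ip_allowlisted THEN can_delete]. Adds token_valid, role_viewer, break_glass, can_delete.
Round 2: (vi) [IF token_valid and break_glass THEN owner]; (viii) [IF role_viewer and elevated THEN session_fresh]. Adds owner, session_fresh.
Round 3: (vii) [IF owner and elevated THEN role_admin]. Adds role_admin.
Round 4: (iii) [IF role_admin and can_delete THEN can_publish]; (x) [IF role_admin and session_fresh and can_delete THEN can_write]. Adds can_publish, can_write.
Round 5: (xi) [IF can_write THEN audit_required]. Adds audit_required.
Closure: {audit_required, break_glass, can_delete, can_invite, can_publish, can_read, can_write, device_trusted, elevated, ip_allowlisted, member_of_group, mfa_enrolled, owner, quota_ok, restricted_mode, role_admin, role_viewer, session_fresh, sso_linked, token_valid} — 20 facts.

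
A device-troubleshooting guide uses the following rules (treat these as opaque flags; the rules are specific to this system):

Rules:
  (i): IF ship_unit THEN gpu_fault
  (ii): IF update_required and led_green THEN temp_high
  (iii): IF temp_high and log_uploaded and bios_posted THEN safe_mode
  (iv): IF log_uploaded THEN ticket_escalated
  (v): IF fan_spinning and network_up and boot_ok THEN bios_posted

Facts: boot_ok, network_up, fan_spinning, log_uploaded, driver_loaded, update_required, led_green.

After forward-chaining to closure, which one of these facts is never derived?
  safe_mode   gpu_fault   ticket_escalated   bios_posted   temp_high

[1] (ii) [IF update_required and led_green THEN temp_high]; (iv) [IF log_uploaded THEN ticket_escalated]; (v) [IF fan_spinning and network_up and boot_ok THEN bios_posted]. ⇒ new: temp_high, ticket_escalated, bios_posted.
[2] (iii) [IF temp_high and log_uploaded and bios_posted THEN safe_mode]. ⇒ new: safe_mode.
Derived: safe_mode (round 2), bios_posted (round 1), temp_high (round 1), ticket_escalated (round 1). gpu_fault never appears in any round.

gpu_fault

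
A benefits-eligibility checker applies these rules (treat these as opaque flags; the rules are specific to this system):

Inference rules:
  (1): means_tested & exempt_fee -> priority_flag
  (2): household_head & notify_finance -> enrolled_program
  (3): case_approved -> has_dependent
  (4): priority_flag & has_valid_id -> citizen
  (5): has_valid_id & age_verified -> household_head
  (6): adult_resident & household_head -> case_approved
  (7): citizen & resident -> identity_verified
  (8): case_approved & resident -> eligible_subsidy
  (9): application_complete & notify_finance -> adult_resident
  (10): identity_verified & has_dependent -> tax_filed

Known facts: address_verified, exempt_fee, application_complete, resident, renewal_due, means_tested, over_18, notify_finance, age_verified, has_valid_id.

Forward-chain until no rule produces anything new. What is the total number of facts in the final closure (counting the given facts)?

Round 1 fires (1), (5), (9), giving priority_flag, household_head, adult_resident.
Round 2 fires (2), (4), (6), giving enrolled_program, citizen, case_approved.
Round 3 fires (3), (7), (8), giving has_dependent, identity_verified, eligible_subsidy.
Round 4 fires (10), giving tax_filed.
Closure: {address_verified, adult_resident, age_verified, application_complete, case_approved, citizen, eligible_subsidy, enrolled_program, exempt_fee, has_dependent, has_valid_id, household_head, identity_verified, means_tested, notify_finance, over_18, priority_flag, renewal_due, resident, tax_filed} — 20 facts.

20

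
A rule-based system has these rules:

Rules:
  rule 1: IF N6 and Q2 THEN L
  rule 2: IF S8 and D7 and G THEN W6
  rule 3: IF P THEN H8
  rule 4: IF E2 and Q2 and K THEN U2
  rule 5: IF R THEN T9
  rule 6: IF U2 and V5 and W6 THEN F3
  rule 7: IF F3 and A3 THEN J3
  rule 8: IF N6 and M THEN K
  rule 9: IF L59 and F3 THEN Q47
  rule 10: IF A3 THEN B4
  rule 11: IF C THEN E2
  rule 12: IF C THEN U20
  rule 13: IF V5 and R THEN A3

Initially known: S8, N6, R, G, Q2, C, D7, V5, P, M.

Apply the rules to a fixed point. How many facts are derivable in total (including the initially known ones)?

22

Round 1 — rule 1, rule 2, rule 3, rule 5, rule 8, rule 11, rule 12, rule 13, derive L, W6, H8, T9, K, E2, U20, A3.
Round 2 — rule 4, rule 10, derive U2, B4.
Round 3 — rule 6, derive F3.
Round 4 — rule 7, derive J3.
Closure: {A3, B4, C, D7, E2, F3, G, H8, J3, K, L, M, N6, P, Q2, R, S8, T9, U2, U20, V5, W6} — 22 facts.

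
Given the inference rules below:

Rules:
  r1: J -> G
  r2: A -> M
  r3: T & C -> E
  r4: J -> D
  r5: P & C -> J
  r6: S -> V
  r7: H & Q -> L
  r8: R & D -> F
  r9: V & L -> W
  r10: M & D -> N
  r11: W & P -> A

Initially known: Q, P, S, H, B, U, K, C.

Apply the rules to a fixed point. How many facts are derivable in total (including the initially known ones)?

Round 1: r5 [P & C -> J]; r6 [S -> V]; r7 [H & Q -> L]. Adds J, V, L.
Round 2: r1 [J -> G]; r4 [J -> D]; r9 [V & L -> W]. Adds G, D, W.
Round 3: r11 [W & P -> A]. Adds A.
Round 4: r2 [A -> M]. Adds M.
Round 5: r10 [M & D -> N]. Adds N.
Closure: {A, B, C, D, G, H, J, K, L, M, N, P, Q, S, U, V, W} — 17 facts.

17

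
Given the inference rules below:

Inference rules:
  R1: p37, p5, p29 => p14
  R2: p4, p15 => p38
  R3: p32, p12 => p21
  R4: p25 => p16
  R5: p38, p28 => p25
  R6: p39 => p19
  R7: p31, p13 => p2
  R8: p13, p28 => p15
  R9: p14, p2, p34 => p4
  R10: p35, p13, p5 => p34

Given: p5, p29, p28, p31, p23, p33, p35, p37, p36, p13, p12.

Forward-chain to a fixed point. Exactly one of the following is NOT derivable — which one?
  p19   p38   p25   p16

p19

Round 1 — R1, R7, R8, R10, derive p14, p2, p15, p34.
Round 2 — R9, derive p4.
Round 3 — R2, derive p38.
Round 4 — R5, derive p25.
Round 5 — R4, derive p16.
Derived: p38 (round 3), p25 (round 4), p16 (round 5). p19 never appears in any round.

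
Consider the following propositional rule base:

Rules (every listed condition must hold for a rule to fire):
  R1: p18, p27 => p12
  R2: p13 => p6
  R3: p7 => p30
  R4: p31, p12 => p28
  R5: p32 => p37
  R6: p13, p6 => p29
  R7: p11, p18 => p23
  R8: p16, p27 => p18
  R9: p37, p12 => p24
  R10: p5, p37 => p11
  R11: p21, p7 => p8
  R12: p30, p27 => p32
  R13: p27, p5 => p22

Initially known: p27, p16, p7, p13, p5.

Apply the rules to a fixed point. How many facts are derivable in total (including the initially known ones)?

[1] R2 [p13 => p6]; R3 [p7 => p30]; R8 [p16, p27 => p18]; R13 [p27, p5 => p22]. ⇒ new: p6, p30, p18, p22.
[2] R1 [p18, p27 => p12]; R6 [p13, p6 => p29]; R12 [p30, p27 => p32]. ⇒ new: p12, p29, p32.
[3] R5 [p32 => p37]. ⇒ new: p37.
[4] R9 [p37, p12 => p24]; R10 [p5, p37 => p11]. ⇒ new: p24, p11.
[5] R7 [p11, p18 => p23]. ⇒ new: p23.
Closure: {p11, p12, p13, p16, p18, p22, p23, p24, p27, p29, p30, p32, p37, p5, p6, p7} — 16 facts.

16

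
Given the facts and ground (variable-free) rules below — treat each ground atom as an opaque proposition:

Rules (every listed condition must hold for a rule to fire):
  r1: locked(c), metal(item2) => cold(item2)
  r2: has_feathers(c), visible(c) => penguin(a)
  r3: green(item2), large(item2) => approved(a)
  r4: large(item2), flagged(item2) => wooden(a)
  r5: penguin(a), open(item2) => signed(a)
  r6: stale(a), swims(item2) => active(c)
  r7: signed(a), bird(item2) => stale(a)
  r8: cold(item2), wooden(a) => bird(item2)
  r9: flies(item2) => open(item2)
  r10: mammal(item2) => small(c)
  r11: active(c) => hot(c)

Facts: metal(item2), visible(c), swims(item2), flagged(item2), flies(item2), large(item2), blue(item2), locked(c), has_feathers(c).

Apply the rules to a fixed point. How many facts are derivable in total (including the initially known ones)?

18

[1] r1 [locked(c), metal(item2) => cold(item2)]; r2 [has_feathers(c), visible(c) => penguin(a)]; r4 [large(item2), flagged(item2) => wooden(a)]; r9 [flies(item2) => open(item2)]. ⇒ new: cold(item2), penguin(a), wooden(a), open(item2).
[2] r5 [penguin(a), open(item2) => signed(a)]; r8 [cold(item2), wooden(a) => bird(item2)]. ⇒ new: signed(a), bird(item2).
[3] r7 [signed(a), bird(item2) => stale(a)]. ⇒ new: stale(a).
[4] r6 [stale(a), swims(item2) => active(c)]. ⇒ new: active(c).
[5] r11 [active(c) => hot(c)]. ⇒ new: hot(c).
Closure: {active(c), bird(item2), blue(item2), cold(item2), flagged(item2), flies(item2), has_feathers(c), hot(c), large(item2), locked(c), metal(item2), open(item2), penguin(a), signed(a), stale(a), swims(item2), visible(c), wooden(a)} — 18 facts.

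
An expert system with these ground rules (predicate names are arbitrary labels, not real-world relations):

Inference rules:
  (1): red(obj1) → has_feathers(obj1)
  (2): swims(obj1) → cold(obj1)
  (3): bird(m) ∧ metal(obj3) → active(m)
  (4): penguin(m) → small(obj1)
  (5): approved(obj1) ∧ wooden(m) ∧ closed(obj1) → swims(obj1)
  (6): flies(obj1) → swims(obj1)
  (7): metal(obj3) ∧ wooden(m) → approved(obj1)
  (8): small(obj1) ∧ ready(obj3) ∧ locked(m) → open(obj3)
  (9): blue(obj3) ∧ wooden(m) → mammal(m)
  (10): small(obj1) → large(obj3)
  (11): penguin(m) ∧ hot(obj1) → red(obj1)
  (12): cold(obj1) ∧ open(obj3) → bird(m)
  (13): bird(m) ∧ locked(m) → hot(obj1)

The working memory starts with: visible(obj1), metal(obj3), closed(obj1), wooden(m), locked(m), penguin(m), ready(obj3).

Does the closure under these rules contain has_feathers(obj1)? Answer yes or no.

[1] (4) [penguin(m) → small(obj1)]; (7) [metal(obj3) ∧ wooden(m) → approved(obj1)]. ⇒ new: small(obj1), approved(obj1).
[2] (5) [approved(obj1) ∧ wooden(m) ∧ closed(obj1) → swims(obj1)]; (8) [small(obj1) ∧ ready(obj3) ∧ locked(m) → open(obj3)]; (10) [small(obj1) → large(obj3)]. ⇒ new: swims(obj1), open(obj3), large(obj3).
[3] (2) [swims(obj1) → cold(obj1)]. ⇒ new: cold(obj1).
[4] (12) [cold(obj1) ∧ open(obj3) → bird(m)]. ⇒ new: bird(m).
[5] (3) [bird(m) ∧ metal(obj3) → active(m)]; (13) [bird(m) ∧ locked(m) → hot(obj1)]. ⇒ new: active(m), hot(obj1).
[6] (11) [penguin(m) ∧ hot(obj1) → red(obj1)]. ⇒ new: red(obj1).
[7] (1) [red(obj1) → has_feathers(obj1)]. ⇒ new: has_feathers(obj1).
has_feathers(obj1) appears in round 7, so it is derivable.

yes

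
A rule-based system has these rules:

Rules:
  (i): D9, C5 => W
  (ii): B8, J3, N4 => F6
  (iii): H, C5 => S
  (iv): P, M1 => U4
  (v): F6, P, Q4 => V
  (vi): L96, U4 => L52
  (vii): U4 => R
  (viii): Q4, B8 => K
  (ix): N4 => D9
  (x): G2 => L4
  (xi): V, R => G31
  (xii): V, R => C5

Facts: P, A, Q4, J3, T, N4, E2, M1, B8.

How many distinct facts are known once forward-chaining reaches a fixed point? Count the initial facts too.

[1] (ii) [B8, J3, N4 => F6]; (iv) [P, M1 => U4]; (viii) [Q4, B8 => K]; (ix) [N4 => D9]. ⇒ new: F6, U4, K, D9.
[2] (v) [F6, P, Q4 => V]; (vii) [U4 => R]. ⇒ new: V, R.
[3] (xi) [V, R => G31]; (xii) [V, R => C5]. ⇒ new: G31, C5.
[4] (i) [D9, C5 => W]. ⇒ new: W.
Closure: {A, B8, C5, D9, E2, F6, G31, J3, K, M1, N4, P, Q4, R, T, U4, V, W} — 18 facts.

18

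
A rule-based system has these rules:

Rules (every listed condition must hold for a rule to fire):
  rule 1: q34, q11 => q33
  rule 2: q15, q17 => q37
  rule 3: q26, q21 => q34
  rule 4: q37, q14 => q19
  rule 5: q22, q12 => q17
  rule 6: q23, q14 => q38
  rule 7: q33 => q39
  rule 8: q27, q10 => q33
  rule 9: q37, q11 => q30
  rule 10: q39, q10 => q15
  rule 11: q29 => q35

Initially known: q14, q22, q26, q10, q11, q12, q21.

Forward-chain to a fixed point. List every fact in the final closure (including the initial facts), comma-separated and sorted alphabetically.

[1] rule 3 [q26, q21 => q34]; rule 5 [q22, q12 => q17]. ⇒ new: q34, q17.
[2] rule 1 [q34, q11 => q33]. ⇒ new: q33.
[3] rule 7 [q33 => q39]. ⇒ new: q39.
[4] rule 10 [q39, q10 => q15]. ⇒ new: q15.
[5] rule 2 [q15, q17 => q37]. ⇒ new: q37.
[6] rule 4 [q37, q14 => q19]; rule 9 [q37, q11 => q30]. ⇒ new: q19, q30.

q10, q11, q12, q14, q15, q17, q19, q21, q22, q26, q30, q33, q34, q37, q39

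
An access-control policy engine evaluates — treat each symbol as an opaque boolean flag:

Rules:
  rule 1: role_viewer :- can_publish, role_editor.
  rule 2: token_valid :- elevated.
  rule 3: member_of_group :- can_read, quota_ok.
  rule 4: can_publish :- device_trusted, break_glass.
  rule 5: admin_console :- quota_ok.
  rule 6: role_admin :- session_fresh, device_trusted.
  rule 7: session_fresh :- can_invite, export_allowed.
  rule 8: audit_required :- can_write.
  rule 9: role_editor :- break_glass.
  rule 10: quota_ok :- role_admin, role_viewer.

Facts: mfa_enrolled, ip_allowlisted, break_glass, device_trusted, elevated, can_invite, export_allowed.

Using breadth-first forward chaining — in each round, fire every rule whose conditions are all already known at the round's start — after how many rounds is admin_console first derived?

Round 1: rule 2 [token_valid :- elevated.]; rule 4 [can_publish :- device_trusted, break_glass.]; rule 7 [session_fresh :- can_invite, export_allowed.]; rule 9 [role_editor :- break_glass.]. Adds token_valid, can_publish, session_fresh, role_editor.
Round 2: rule 1 [role_viewer :- can_publish, role_editor.]; rule 6 [role_admin :- session_fresh, device_trusted.]. Adds role_viewer, role_admin.
Round 3: rule 10 [quota_ok :- role_admin, role_viewer.]. Adds quota_ok.
Round 4: rule 5 [admin_console :- quota_ok.]. Adds admin_console.
admin_console first appears in round 4.

4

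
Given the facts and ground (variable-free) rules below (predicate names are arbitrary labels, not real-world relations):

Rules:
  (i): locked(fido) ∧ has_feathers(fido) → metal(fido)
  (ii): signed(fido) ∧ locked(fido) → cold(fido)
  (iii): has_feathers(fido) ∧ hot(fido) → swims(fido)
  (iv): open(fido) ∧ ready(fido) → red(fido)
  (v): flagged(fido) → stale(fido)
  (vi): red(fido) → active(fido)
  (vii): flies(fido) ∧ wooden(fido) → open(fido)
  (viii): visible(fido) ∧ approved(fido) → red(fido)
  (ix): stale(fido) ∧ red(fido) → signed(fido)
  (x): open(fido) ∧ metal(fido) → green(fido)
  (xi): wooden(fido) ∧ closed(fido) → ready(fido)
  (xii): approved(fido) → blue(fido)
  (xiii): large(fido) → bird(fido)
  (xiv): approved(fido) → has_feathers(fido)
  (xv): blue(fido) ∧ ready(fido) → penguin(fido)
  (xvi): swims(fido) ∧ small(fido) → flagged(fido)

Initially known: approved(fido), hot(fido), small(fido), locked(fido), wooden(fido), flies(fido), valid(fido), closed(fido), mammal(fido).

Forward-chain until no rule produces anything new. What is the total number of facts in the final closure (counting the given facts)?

23

Round 1: (vii) [flies(fido) ∧ wooden(fido) → open(fido)]; (xi) [wooden(fido) ∧ closed(fido) → ready(fido)]; (xii) [approved(fido) → blue(fido)]; (xiv) [approved(fido) → has_feathers(fido)]. Adds open(fido), ready(fido), blue(fido), has_feathers(fido).
Round 2: (i) [locked(fido) ∧ has_feathers(fido) → metal(fido)]; (iii) [has_feathers(fido) ∧ hot(fido) → swims(fido)]; (iv) [open(fido) ∧ ready(fido) → red(fido)]; (xv) [blue(fido) ∧ ready(fido) → penguin(fido)]. Adds metal(fido), swims(fido), red(fido), penguin(fido).
Round 3: (vi) [red(fido) → active(fido)]; (x) [open(fido) ∧ metal(fido) → green(fido)]; (xvi) [swims(fido) ∧ small(fido) → flagged(fido)]. Adds active(fido), green(fido), flagged(fido).
Round 4: (v) [flagged(fido) → stale(fido)]. Adds stale(fido).
Round 5: (ix) [stale(fido) ∧ red(fido) → signed(fido)]. Adds signed(fido).
Round 6: (ii) [signed(fido) ∧ locked(fido) → cold(fido)]. Adds cold(fido).
Closure: {active(fido), approved(fido), blue(fido), closed(fido), cold(fido), flagged(fido), flies(fido), green(fido), has_feathers(fido), hot(fido), locked(fido), mammal(fido), metal(fido), open(fido), penguin(fido), ready(fido), red(fido), signed(fido), small(fido), stale(fido), swims(fido), valid(fido), wooden(fido)} — 23 facts.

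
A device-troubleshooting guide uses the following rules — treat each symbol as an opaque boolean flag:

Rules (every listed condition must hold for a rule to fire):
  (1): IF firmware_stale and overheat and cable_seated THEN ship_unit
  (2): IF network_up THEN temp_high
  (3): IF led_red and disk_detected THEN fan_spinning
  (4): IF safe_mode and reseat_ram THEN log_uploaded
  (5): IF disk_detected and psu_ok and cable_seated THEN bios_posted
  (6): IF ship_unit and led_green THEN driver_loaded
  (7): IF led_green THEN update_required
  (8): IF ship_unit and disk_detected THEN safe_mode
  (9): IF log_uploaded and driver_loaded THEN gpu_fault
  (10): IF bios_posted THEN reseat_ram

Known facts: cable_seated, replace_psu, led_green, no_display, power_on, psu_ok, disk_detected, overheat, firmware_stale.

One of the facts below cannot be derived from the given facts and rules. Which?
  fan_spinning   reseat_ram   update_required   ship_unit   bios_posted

fan_spinning

[1] (1) [IF firmware_stale and overheat and cable_seated THEN ship_unit]; (5) [IF disk_detected and psu_ok and cable_seated THEN bios_posted]; (7) [IF led_green THEN update_required]. ⇒ new: ship_unit, bios_posted, update_required.
[2] (6) [IF ship_unit and led_green THEN driver_loaded]; (8) [IF ship_unit and disk_detected THEN safe_mode]; (10) [IF bios_posted THEN reseat_ram]. ⇒ new: driver_loaded, safe_mode, reseat_ram.
[3] (4) [IF safe_mode and reseat_ram THEN log_uploaded]. ⇒ new: log_uploaded.
[4] (9) [IF log_uploaded and driver_loaded THEN gpu_fault]. ⇒ new: gpu_fault.
Derived: ship_unit (round 1), reseat_ram (round 2), update_required (round 1), bios_posted (round 1). fan_spinning never appears in any round.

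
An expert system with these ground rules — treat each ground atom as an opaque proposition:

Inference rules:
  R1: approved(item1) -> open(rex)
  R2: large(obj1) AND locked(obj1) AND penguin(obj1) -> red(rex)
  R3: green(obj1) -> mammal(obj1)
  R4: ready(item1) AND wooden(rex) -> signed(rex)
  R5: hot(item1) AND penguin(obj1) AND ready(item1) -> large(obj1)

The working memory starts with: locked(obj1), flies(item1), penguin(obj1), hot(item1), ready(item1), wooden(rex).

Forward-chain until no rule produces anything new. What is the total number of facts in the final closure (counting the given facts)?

9

Round 1: R4 [ready(item1) AND wooden(rex) -> signed(rex)]; R5 [hot(item1) AND penguin(obj1) AND ready(item1) -> large(obj1)]. New: signed(rex), large(obj1).
Round 2: R2 [large(obj1) AND locked(obj1) AND penguin(obj1) -> red(rex)]. New: red(rex).
Closure: {flies(item1), hot(item1), large(obj1), locked(obj1), penguin(obj1), ready(item1), red(rex), signed(rex), wooden(rex)} — 9 facts.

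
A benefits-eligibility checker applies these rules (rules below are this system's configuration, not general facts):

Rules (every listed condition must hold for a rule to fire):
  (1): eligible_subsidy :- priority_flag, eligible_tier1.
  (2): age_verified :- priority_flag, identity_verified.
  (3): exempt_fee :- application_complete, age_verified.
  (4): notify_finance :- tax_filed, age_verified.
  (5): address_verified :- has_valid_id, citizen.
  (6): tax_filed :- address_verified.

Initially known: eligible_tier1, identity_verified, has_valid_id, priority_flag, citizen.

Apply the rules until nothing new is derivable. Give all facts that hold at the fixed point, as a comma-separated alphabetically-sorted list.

[1] (1) [eligible_subsidy :- priority_flag, eligible_tier1.]; (2) [age_verified :- priority_flag, identity_verified.]; (5) [address_verified :- has_valid_id, citizen.]. ⇒ new: eligible_subsidy, age_verified, address_verified.
[2] (6) [tax_filed :- address_verified.]. ⇒ new: tax_filed.
[3] (4) [notify_finance :- tax_filed, age_verified.]. ⇒ new: notify_finance.

address_verified, age_verified, citizen, eligible_subsidy, eligible_tier1, has_valid_id, identity_verified, notify_finance, priority_flag, tax_filed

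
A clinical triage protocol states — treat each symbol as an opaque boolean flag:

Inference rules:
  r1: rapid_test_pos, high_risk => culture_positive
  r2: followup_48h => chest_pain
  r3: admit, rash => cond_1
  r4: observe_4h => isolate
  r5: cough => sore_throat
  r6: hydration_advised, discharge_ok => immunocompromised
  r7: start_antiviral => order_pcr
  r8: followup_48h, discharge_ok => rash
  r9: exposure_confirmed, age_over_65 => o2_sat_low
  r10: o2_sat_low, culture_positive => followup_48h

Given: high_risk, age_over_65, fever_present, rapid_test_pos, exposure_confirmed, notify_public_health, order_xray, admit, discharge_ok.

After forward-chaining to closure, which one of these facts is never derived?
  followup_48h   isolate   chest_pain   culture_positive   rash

Round 1 fires r1, r9, giving culture_positive, o2_sat_low.
Round 2 fires r10, giving followup_48h.
Round 3 fires r2, r8, giving chest_pain, rash.
Round 4 fires r3, giving cond_1.
Derived: chest_pain (round 3), culture_positive (round 1), rash (round 3), followup_48h (round 2). isolate never appears in any round.

isolate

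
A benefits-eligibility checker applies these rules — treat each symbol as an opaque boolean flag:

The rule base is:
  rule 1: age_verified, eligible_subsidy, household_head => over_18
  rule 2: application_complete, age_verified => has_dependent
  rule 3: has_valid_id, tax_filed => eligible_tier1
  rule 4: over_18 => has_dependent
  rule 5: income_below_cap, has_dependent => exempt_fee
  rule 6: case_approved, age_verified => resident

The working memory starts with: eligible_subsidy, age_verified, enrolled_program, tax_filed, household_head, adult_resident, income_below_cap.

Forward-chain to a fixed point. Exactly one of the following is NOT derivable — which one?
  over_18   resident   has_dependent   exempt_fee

resident

Round 1: rule 1 [age_verified, eligible_subsidy, household_head => over_18]. Adds over_18.
Round 2: rule 4 [over_18 => has_dependent]. Adds has_dependent.
Round 3: rule 5 [income_below_cap, has_dependent => exempt_fee]. Adds exempt_fee.
Derived: has_dependent (round 2), exempt_fee (round 3), over_18 (round 1). resident never appears in any round.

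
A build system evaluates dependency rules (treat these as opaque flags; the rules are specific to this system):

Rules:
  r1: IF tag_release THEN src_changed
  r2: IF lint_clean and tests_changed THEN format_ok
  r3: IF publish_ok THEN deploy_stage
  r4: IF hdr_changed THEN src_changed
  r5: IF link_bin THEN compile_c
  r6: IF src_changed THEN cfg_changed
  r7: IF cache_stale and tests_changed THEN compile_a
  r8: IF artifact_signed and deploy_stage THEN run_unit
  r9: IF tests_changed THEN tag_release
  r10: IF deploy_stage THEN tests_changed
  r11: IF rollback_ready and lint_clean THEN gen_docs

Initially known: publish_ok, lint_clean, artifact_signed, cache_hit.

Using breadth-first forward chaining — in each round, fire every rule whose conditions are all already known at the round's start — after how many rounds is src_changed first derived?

4

Round 1 — r3, derive deploy_stage.
Round 2 — r8, r10, derive run_unit, tests_changed.
Round 3 — r2, r9, derive format_ok, tag_release.
Round 4 — r1, derive src_changed.
src_changed first appears in round 4.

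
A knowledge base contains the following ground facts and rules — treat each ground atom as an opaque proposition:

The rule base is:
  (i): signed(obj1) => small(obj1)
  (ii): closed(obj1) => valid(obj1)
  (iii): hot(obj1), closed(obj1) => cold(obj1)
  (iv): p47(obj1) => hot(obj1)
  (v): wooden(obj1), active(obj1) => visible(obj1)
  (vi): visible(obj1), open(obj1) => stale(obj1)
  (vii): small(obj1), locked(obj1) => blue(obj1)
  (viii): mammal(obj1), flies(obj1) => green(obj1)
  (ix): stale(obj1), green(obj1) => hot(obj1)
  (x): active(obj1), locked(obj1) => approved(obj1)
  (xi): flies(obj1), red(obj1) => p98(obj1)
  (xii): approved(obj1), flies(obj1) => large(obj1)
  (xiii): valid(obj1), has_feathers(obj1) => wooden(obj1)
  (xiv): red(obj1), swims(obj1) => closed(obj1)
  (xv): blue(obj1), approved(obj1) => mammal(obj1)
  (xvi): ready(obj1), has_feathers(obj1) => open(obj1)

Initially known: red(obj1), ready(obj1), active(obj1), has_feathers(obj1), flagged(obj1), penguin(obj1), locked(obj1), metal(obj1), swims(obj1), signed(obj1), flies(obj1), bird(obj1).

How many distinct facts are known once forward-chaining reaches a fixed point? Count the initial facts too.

Round 1 — (i), (x), (xi), (xiv), (xvi), derive small(obj1), approved(obj1), p98(obj1), closed(obj1), open(obj1).
Round 2 — (ii), (vii), (xii), derive valid(obj1), blue(obj1), large(obj1).
Round 3 — (xiii), (xv), derive wooden(obj1), mammal(obj1).
Round 4 — (v), (viii), derive visible(obj1), green(obj1).
Round 5 — (vi), derive stale(obj1).
Round 6 — (ix), derive hot(obj1).
Round 7 — (iii), derive cold(obj1).
Closure: {active(obj1), approved(obj1), bird(obj1), blue(obj1), closed(obj1), cold(obj1), flagged(obj1), flies(obj1), green(obj1), has_feathers(obj1), hot(obj1), large(obj1), locked(obj1), mammal(obj1), metal(obj1), open(obj1), p98(obj1), penguin(obj1), ready(obj1), red(obj1), signed(obj1), small(obj1), stale(obj1), swims(obj1), valid(obj1), visible(obj1), wooden(obj1)} — 27 facts.

27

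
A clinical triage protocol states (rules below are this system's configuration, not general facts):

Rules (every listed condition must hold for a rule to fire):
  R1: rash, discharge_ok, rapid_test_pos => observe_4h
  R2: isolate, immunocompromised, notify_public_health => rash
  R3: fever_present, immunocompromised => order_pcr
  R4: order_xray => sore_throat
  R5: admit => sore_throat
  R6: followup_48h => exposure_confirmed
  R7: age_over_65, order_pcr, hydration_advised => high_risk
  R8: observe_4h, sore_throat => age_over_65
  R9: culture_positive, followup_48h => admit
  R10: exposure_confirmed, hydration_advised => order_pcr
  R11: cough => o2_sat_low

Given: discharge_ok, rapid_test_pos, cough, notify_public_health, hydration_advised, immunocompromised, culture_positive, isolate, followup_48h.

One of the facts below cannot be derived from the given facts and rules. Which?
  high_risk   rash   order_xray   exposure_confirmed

Round 1 — R2, R6, R9, R11, derive rash, exposure_confirmed, admit, o2_sat_low.
Round 2 — R1, R5, R10, derive observe_4h, sore_throat, order_pcr.
Round 3 — R8, derive age_over_65.
Round 4 — R7, derive high_risk.
Derived: high_risk (round 4), rash (round 1), exposure_confirmed (round 1). order_xray never appears in any round.

order_xray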